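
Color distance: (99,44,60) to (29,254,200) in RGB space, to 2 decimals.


d = √[(R₁-R₂)² + (G₁-G₂)² + (B₁-B₂)²]
d = √[(99-29)² + (44-254)² + (60-200)²]
d = √[4900 + 44100 + 19600]
d = √68600
d ≈ 261.92


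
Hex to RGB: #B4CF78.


B4 → 180 (R)
CF → 207 (G)
78 → 120 (B)
= RGB(180, 207, 120)


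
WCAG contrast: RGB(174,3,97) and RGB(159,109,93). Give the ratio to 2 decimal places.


Linearize each sRGB channel c=v/255: c/12.92 if c ≤ 0.04045 else ((c+0.055)/1.055)^2.4
L = 0.2126×R_lin + 0.7152×G_lin + 0.0722×B_lin
Color 1 (174,3,97):
  R=174: 174/255≈0.6824 > 0.04045 → ((0.6824+0.055)/1.055)^2.4 ≈ 0.42327
  G=3: 3/255≈0.0118 ≤ 0.04045 → 0.0118/12.92 ≈ 0.00091
  B=97: 97/255≈0.3804 > 0.04045 → ((0.3804+0.055)/1.055)^2.4 ≈ 0.11954
  L1 = 0.2126×0.42327 + 0.7152×0.00091 + 0.0722×0.11954 ≈ 0.09927
Color 2 (159,109,93):
  R=159: 159/255≈0.6235 > 0.04045 → ((0.6235+0.055)/1.055)^2.4 ≈ 0.34670
  G=109: 109/255≈0.4275 > 0.04045 → ((0.4275+0.055)/1.055)^2.4 ≈ 0.15293
  B=93: 93/255≈0.3647 > 0.04045 → ((0.3647+0.055)/1.055)^2.4 ≈ 0.10946
  L2 = 0.2126×0.34670 + 0.7152×0.15293 + 0.0722×0.10946 ≈ 0.19099
Lighter = 0.19099, Darker = 0.09927
Ratio = (L_lighter + 0.05) / (L_darker + 0.05)
Ratio = (0.19099 + 0.05) / (0.09927 + 0.05) = 0.24099 / 0.14927 ≈ 1.6144
Ratio ≈ 1.61:1


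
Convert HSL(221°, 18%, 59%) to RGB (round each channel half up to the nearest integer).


H=221°, S=0.18, L=0.59
C = (1-|2L-1|)×S = (1-|0.18|)×0.18 = 0.1476
H' = H/60 = 221/60 ≈ 3.6833; X = C×(1-|H' mod 2 - 1|) = 0.04674
m = L - C/2 = 0.59 - 0.0738 = 0.5162
Sector ⌊H'⌋ = 3 → (R',G',B') = (0.0, 0.04674, 0.1476)
RGB = ((R'+m)×255, (G'+m)×255, (B'+m)×255) = (131.631, 143.5497, 169.269)
Round half up → RGB(132, 144, 169)


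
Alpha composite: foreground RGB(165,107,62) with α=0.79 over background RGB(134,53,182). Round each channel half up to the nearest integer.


C = α×F + (1-α)×B, with 1-α = 0.21
R: 0.79×165 + 0.21×134 = 130.35 + 28.14 = 158.49 → 158
G: 0.79×107 + 0.21×53 = 84.53 + 11.13 = 95.66 → 96
B: 0.79×62 + 0.21×182 = 48.98 + 38.22 = 87.20 → 87
= RGB(158, 96, 87)


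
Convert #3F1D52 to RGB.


3F → 63 (R)
1D → 29 (G)
52 → 82 (B)
= RGB(63, 29, 82)


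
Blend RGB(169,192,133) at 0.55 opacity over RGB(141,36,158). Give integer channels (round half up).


C = α×F + (1-α)×B, with 1-α = 0.45
R: 0.55×169 + 0.45×141 = 92.95 + 63.45 = 156.40 → 156
G: 0.55×192 + 0.45×36 = 105.60 + 16.20 = 121.80 → 122
B: 0.55×133 + 0.45×158 = 73.15 + 71.10 = 144.25 → 144
= RGB(156, 122, 144)


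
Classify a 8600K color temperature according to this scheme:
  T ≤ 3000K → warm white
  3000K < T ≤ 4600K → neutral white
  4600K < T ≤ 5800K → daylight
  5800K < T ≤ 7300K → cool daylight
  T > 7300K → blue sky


Temperature: 8600K
8600K > 7300K → blue sky
Classification: blue sky


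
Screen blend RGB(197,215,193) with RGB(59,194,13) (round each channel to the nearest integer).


Screen: C = 255 - (255-A)×(255-B)/255, rounded to nearest integer
R: 255 - (255-197)×(255-59)/255 = 255 - 11368/255 ≈ 255 - 44.580 = 210.420 → 210
G: 255 - (255-215)×(255-194)/255 = 255 - 2440/255 ≈ 255 - 9.569 = 245.431 → 245
B: 255 - (255-193)×(255-13)/255 = 255 - 15004/255 ≈ 255 - 58.839 = 196.161 → 196
= RGB(210, 245, 196)


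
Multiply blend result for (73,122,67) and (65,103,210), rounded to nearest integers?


Multiply: C = A×B/255, rounded to nearest integer
R: 73×65/255 = 4745/255 ≈ 18.608 → 19
G: 122×103/255 = 12566/255 ≈ 49.278 → 49
B: 67×210/255 = 14070/255 ≈ 55.176 → 55
= RGB(19, 49, 55)


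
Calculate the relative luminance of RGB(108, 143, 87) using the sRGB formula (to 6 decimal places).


Linearize each channel (sRGB transfer function): c = v/255; c_lin = c/12.92 if c ≤ 0.04045, else ((c+0.055)/1.055)^2.4
  R: 108/255 ≈ 0.423529 > 0.04045 → ((0.423529+0.055)/1.055)^2.4 ≈ 0.149960
  G: 143/255 ≈ 0.560784 > 0.04045 → ((0.560784+0.055)/1.055)^2.4 ≈ 0.274677
  B: 87/255 ≈ 0.341176 > 0.04045 → ((0.341176+0.055)/1.055)^2.4 ≈ 0.095307
R_lin = 0.149960, G_lin = 0.274677, B_lin = 0.095307
L = 0.2126×R + 0.7152×G + 0.0722×B
L = 0.2126×0.149960 + 0.7152×0.274677 + 0.0722×0.095307
L ≈ 0.235212


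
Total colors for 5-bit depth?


Colors = 2^bits = 2^5
= 32 colors


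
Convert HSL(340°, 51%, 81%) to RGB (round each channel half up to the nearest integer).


H=340°, S=0.51, L=0.81
C = (1-|2L-1|)×S = (1-|0.62|)×0.51 = 0.1938
H' = H/60 = 340/60 ≈ 5.6667; X = C×(1-|H' mod 2 - 1|) = 0.0646
m = L - C/2 = 0.81 - 0.0969 = 0.7131
Sector ⌊H'⌋ = 5 → (R',G',B') = (0.1938, 0.0, 0.0646)
RGB = ((R'+m)×255, (G'+m)×255, (B'+m)×255) = (231.2595, 181.8405, 198.3135)
Round half up → RGB(231, 182, 198)


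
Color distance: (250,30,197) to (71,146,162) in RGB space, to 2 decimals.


d = √[(R₁-R₂)² + (G₁-G₂)² + (B₁-B₂)²]
d = √[(250-71)² + (30-146)² + (197-162)²]
d = √[32041 + 13456 + 1225]
d = √46722
d ≈ 216.15


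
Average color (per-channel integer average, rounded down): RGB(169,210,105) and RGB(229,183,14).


Midpoint: each channel = ⌊(C₁+C₂)/2⌋
R: ⌊(169+229)/2⌋ = 199
G: ⌊(210+183)/2⌋ = 196
B: ⌊(105+14)/2⌋ = 59
= RGB(199, 196, 59)


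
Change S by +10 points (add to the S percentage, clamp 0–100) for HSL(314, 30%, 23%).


Original S = 30%
Adjustment = +10 percentage points
New S = 30 + (10) = 40
Clamp to [0, 100] → 40
= HSL(314°, 40%, 23%)


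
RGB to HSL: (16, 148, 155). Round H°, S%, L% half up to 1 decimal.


Normalize: R'=16/255≈0.0627, G'=148/255≈0.5804, B'=155/255≈0.6078
Max=155/255, Min=16/255, Δ=Max-Min=139/255
L = (Max+Min)/2 = (155+16)/510 = 171/510 = 0.33529… → L = 33.5%
L ≤ 0.5 → S = Δ/(Max+Min) = 139/(155+16) = 139/171 = 0.81286… → S = 81.3%
(the 1/255 factors cancel in S and H, so raw channel differences can be used)
Max is B' → H = 60 × ((R-G)/Δ + 4) = 60 × ((16-148)/139 + 4)
  -132/139 + 4 = -0.9496… + 4 = 3.0503…
  H = 60 × 3.0503… = 183.021…° → H = 183.0°
= HSL(183.0°, 81.3%, 33.5%)


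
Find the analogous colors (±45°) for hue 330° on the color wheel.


Base hue: 330°
Left analog: (330 - 45) mod 360 = 285°
Right analog: (330 + 45) mod 360 = 15°
Analogous hues = 285° and 15°


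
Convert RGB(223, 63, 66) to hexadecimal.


R = 223 → DF (hex)
G = 63 → 3F (hex)
B = 66 → 42 (hex)
Hex = #DF3F42


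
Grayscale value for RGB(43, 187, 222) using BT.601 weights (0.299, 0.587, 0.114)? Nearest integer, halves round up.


Gray = 0.299×R + 0.587×G + 0.114×B
Gray = 0.299×43 + 0.587×187 + 0.114×222
Gray = 12.857 + 109.769 + 25.308
Gray = 147.934 → round half up → 148
Gray = 148


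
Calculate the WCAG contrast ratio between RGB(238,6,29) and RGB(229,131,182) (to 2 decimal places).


Linearize each sRGB channel c=v/255: c/12.92 if c ≤ 0.04045 else ((c+0.055)/1.055)^2.4
L = 0.2126×R_lin + 0.7152×G_lin + 0.0722×B_lin
Color 1 (238,6,29):
  R=238: 238/255≈0.9333 > 0.04045 → ((0.9333+0.055)/1.055)^2.4 ≈ 0.85499
  G=6: 6/255≈0.0235 ≤ 0.04045 → 0.0235/12.92 ≈ 0.00182
  B=29: 29/255≈0.1137 > 0.04045 → ((0.1137+0.055)/1.055)^2.4 ≈ 0.01229
  L1 = 0.2126×0.85499 + 0.7152×0.00182 + 0.0722×0.01229 ≈ 0.18396
Color 2 (229,131,182):
  R=229: 229/255≈0.8980 > 0.04045 → ((0.8980+0.055)/1.055)^2.4 ≈ 0.78354
  G=131: 131/255≈0.5137 > 0.04045 → ((0.5137+0.055)/1.055)^2.4 ≈ 0.22697
  B=182: 182/255≈0.7137 > 0.04045 → ((0.7137+0.055)/1.055)^2.4 ≈ 0.46778
  L2 = 0.2126×0.78354 + 0.7152×0.22697 + 0.0722×0.46778 ≈ 0.36268
Lighter = 0.36268, Darker = 0.18396
Ratio = (L_lighter + 0.05) / (L_darker + 0.05)
Ratio = (0.36268 + 0.05) / (0.18396 + 0.05) = 0.41268 / 0.23396 ≈ 1.7639
Ratio ≈ 1.76:1


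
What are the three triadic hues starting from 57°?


Triadic: equally spaced at 120° intervals
H1 = 57°
H2 = (57 + 120) mod 360 = 177°
H3 = (57 + 240) mod 360 = 297°
Triadic = 57°, 177°, 297°


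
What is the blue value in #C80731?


Color: #C80731
R = C8 = 200
G = 07 = 7
B = 31 = 49
Blue = 49


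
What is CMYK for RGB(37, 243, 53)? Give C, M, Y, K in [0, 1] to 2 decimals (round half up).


R'=37/255≈0.1451, G'=243/255≈0.9529, B'=53/255≈0.2078
K = 1 - max(R',G',B') = 1 - 243/255 = 12/255 = 0.04705… → 0.05
(1-R'-K)/(1-K) simplifies to (max-R)/max with max = 243:
C = (243-37)/243 = 206/243 = 0.84773… → 0.85
M = (243-243)/243 = 0/243 = 0 → 0.00
Y = (243-53)/243 = 190/243 = 0.78189… → 0.78
= CMYK(0.85, 0.00, 0.78, 0.05)


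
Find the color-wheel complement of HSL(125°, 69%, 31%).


Complement = opposite side of color wheel = hue + 180°
H' = (125 + 180) mod 360 = 305°
S and L unchanged.
= HSL(305°, 69%, 31%)


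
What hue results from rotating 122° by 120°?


New hue = (H + rotation) mod 360
New hue = (122 + 120) mod 360
= 242 mod 360
= 242°


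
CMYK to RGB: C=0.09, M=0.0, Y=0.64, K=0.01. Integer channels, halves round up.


R = 255 × (1-C) × (1-K) = 255 × 0.91 × 0.99 = 229.7295 → 230
G = 255 × (1-M) × (1-K) = 255 × 1.00 × 0.99 = 252.45 → 252
B = 255 × (1-Y) × (1-K) = 255 × 0.36 × 0.99 = 90.882 → 91
= RGB(230, 252, 91)


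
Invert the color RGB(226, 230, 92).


Invert: (255-R, 255-G, 255-B)
R: 255-226 = 29
G: 255-230 = 25
B: 255-92 = 163
= RGB(29, 25, 163)


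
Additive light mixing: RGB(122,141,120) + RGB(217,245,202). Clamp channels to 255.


Additive: each channel = min(255, C₁+C₂)
R: 122+217 = 339 → 255
G: 141+245 = 386 → 255
B: 120+202 = 322 → 255
= RGB(255, 255, 255)


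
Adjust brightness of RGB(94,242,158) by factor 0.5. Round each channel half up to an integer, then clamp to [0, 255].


Multiply each channel by 0.5, round half up, clamp to [0, 255]
R: 94×0.5 = 47
G: 242×0.5 = 121
B: 158×0.5 = 79
= RGB(47, 121, 79)


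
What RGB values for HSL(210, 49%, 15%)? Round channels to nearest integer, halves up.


H=210°, S=0.49, L=0.15
C = (1-|2L-1|)×S = (1-|-0.70|)×0.49 = 0.147
H' = H/60 = 210/60 ≈ 3.5000; X = C×(1-|H' mod 2 - 1|) = 0.0735
m = L - C/2 = 0.15 - 0.0735 = 0.0765
Sector ⌊H'⌋ = 3 → (R',G',B') = (0.0, 0.0735, 0.147)
RGB = ((R'+m)×255, (G'+m)×255, (B'+m)×255) = (19.5075, 38.25, 56.9925)
Round half up → RGB(20, 38, 57)


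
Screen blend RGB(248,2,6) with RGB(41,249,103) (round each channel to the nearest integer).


Screen: C = 255 - (255-A)×(255-B)/255, rounded to nearest integer
R: 255 - (255-248)×(255-41)/255 = 255 - 1498/255 ≈ 255 - 5.875 = 249.125 → 249
G: 255 - (255-2)×(255-249)/255 = 255 - 1518/255 ≈ 255 - 5.953 = 249.047 → 249
B: 255 - (255-6)×(255-103)/255 = 255 - 37848/255 ≈ 255 - 148.424 = 106.576 → 107
= RGB(249, 249, 107)


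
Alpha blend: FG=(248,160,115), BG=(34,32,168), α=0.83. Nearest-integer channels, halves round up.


C = α×F + (1-α)×B, with 1-α = 0.17
R: 0.83×248 + 0.17×34 = 205.84 + 5.78 = 211.62 → 212
G: 0.83×160 + 0.17×32 = 132.80 + 5.44 = 138.24 → 138
B: 0.83×115 + 0.17×168 = 95.45 + 28.56 = 124.01 → 124
= RGB(212, 138, 124)


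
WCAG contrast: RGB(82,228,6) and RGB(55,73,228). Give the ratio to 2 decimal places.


Linearize each sRGB channel c=v/255: c/12.92 if c ≤ 0.04045 else ((c+0.055)/1.055)^2.4
L = 0.2126×R_lin + 0.7152×G_lin + 0.0722×B_lin
Color 1 (82,228,6):
  R=82: 82/255≈0.3216 > 0.04045 → ((0.3216+0.055)/1.055)^2.4 ≈ 0.08438
  G=228: 228/255≈0.8941 > 0.04045 → ((0.8941+0.055)/1.055)^2.4 ≈ 0.77582
  B=6: 6/255≈0.0235 ≤ 0.04045 → 0.0235/12.92 ≈ 0.00182
  L1 = 0.2126×0.08438 + 0.7152×0.77582 + 0.0722×0.00182 ≈ 0.57294
Color 2 (55,73,228):
  R=55: 55/255≈0.2157 > 0.04045 → ((0.2157+0.055)/1.055)^2.4 ≈ 0.03820
  G=73: 73/255≈0.2863 > 0.04045 → ((0.2863+0.055)/1.055)^2.4 ≈ 0.06663
  B=228: 228/255≈0.8941 > 0.04045 → ((0.8941+0.055)/1.055)^2.4 ≈ 0.77582
  L2 = 0.2126×0.03820 + 0.7152×0.06663 + 0.0722×0.77582 ≈ 0.11179
Lighter = 0.57294, Darker = 0.11179
Ratio = (L_lighter + 0.05) / (L_darker + 0.05)
Ratio = (0.57294 + 0.05) / (0.11179 + 0.05) = 0.62294 / 0.16179 ≈ 3.8503
Ratio ≈ 3.85:1


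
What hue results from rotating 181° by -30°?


New hue = (H + rotation) mod 360
New hue = (181 -30) mod 360
= 151 mod 360
= 151°


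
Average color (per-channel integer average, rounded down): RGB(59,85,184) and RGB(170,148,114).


Midpoint: each channel = ⌊(C₁+C₂)/2⌋
R: ⌊(59+170)/2⌋ = 114
G: ⌊(85+148)/2⌋ = 116
B: ⌊(184+114)/2⌋ = 149
= RGB(114, 116, 149)


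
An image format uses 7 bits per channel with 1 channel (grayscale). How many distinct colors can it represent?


Total bits = 7 bits/channel × 1 channels = 7 bits
Distinct colors = 2^7
= 128 colors


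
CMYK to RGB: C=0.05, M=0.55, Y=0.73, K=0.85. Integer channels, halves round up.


R = 255 × (1-C) × (1-K) = 255 × 0.95 × 0.15 = 36.3375 → 36
G = 255 × (1-M) × (1-K) = 255 × 0.45 × 0.15 = 17.2125 → 17
B = 255 × (1-Y) × (1-K) = 255 × 0.27 × 0.15 = 10.3275 → 10
= RGB(36, 17, 10)


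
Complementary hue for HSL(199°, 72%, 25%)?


Complement = opposite side of color wheel = hue + 180°
H' = (199 + 180) mod 360 = 19°
S and L unchanged.
= HSL(19°, 72%, 25%)


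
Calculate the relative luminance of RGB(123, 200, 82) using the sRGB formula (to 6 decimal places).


Linearize each channel (sRGB transfer function): c = v/255; c_lin = c/12.92 if c ≤ 0.04045, else ((c+0.055)/1.055)^2.4
  R: 123/255 ≈ 0.482353 > 0.04045 → ((0.482353+0.055)/1.055)^2.4 ≈ 0.198069
  G: 200/255 ≈ 0.784314 > 0.04045 → ((0.784314+0.055)/1.055)^2.4 ≈ 0.577580
  B: 82/255 ≈ 0.321569 > 0.04045 → ((0.321569+0.055)/1.055)^2.4 ≈ 0.084376
R_lin = 0.198069, G_lin = 0.577580, B_lin = 0.084376
L = 0.2126×R + 0.7152×G + 0.0722×B
L = 0.2126×0.198069 + 0.7152×0.577580 + 0.0722×0.084376
L ≈ 0.461287


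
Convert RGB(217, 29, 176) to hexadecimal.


R = 217 → D9 (hex)
G = 29 → 1D (hex)
B = 176 → B0 (hex)
Hex = #D91DB0


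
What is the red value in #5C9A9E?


Color: #5C9A9E
R = 5C = 92
G = 9A = 154
B = 9E = 158
Red = 92


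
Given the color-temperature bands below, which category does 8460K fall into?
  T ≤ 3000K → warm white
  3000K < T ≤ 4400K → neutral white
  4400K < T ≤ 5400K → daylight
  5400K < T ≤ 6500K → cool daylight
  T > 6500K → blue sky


Temperature: 8460K
8460K > 6500K → blue sky
Classification: blue sky


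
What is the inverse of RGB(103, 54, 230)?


Invert: (255-R, 255-G, 255-B)
R: 255-103 = 152
G: 255-54 = 201
B: 255-230 = 25
= RGB(152, 201, 25)


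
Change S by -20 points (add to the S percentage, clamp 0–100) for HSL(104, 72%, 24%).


Original S = 72%
Adjustment = -20 percentage points
New S = 72 + (-20) = 52
Clamp to [0, 100] → 52
= HSL(104°, 52%, 24%)


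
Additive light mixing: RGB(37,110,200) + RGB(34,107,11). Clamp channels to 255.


Additive: each channel = min(255, C₁+C₂)
R: 37+34 = 71 → 71
G: 110+107 = 217 → 217
B: 200+11 = 211 → 211
= RGB(71, 217, 211)


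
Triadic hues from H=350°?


Triadic: equally spaced at 120° intervals
H1 = 350°
H2 = (350 + 120) mod 360 = 110°
H3 = (350 + 240) mod 360 = 230°
Triadic = 350°, 110°, 230°


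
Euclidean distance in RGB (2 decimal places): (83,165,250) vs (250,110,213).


d = √[(R₁-R₂)² + (G₁-G₂)² + (B₁-B₂)²]
d = √[(83-250)² + (165-110)² + (250-213)²]
d = √[27889 + 3025 + 1369]
d = √32283
d ≈ 179.67


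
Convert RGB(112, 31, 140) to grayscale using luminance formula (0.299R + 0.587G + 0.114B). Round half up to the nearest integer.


Gray = 0.299×R + 0.587×G + 0.114×B
Gray = 0.299×112 + 0.587×31 + 0.114×140
Gray = 33.488 + 18.197 + 15.960
Gray = 67.645 → round half up → 68
Gray = 68


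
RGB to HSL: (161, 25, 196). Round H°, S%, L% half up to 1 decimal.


Normalize: R'=161/255≈0.6314, G'=25/255≈0.0980, B'=196/255≈0.7686
Max=196/255, Min=25/255, Δ=Max-Min=171/255
L = (Max+Min)/2 = (196+25)/510 = 221/510 = 0.43333… → L = 43.3%
L ≤ 0.5 → S = Δ/(Max+Min) = 171/(196+25) = 171/221 = 0.77375… → S = 77.4%
(the 1/255 factors cancel in S and H, so raw channel differences can be used)
Max is B' → H = 60 × ((R-G)/Δ + 4) = 60 × ((161-25)/171 + 4)
  136/171 + 4 = 0.7953… + 4 = 4.7953…
  H = 60 × 4.7953… = 287.719…° → H = 287.7°
= HSL(287.7°, 77.4%, 43.3%)


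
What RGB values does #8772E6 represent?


87 → 135 (R)
72 → 114 (G)
E6 → 230 (B)
= RGB(135, 114, 230)


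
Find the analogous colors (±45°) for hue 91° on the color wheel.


Base hue: 91°
Left analog: (91 - 45) mod 360 = 46°
Right analog: (91 + 45) mod 360 = 136°
Analogous hues = 46° and 136°


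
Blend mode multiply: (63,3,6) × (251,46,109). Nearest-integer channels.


Multiply: C = A×B/255, rounded to nearest integer
R: 63×251/255 = 15813/255 ≈ 62.012 → 62
G: 3×46/255 = 138/255 ≈ 0.541 → 1
B: 6×109/255 = 654/255 ≈ 2.565 → 3
= RGB(62, 1, 3)


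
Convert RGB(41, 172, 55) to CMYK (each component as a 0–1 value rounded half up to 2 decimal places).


R'=41/255≈0.1608, G'=172/255≈0.6745, B'=55/255≈0.2157
K = 1 - max(R',G',B') = 1 - 172/255 = 83/255 = 0.32549… → 0.33
(1-R'-K)/(1-K) simplifies to (max-R)/max with max = 172:
C = (172-41)/172 = 131/172 = 0.76162… → 0.76
M = (172-172)/172 = 0/172 = 0 → 0.00
Y = (172-55)/172 = 117/172 = 0.68023… → 0.68
= CMYK(0.76, 0.00, 0.68, 0.33)


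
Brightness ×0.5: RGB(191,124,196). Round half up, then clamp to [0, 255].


Multiply each channel by 0.5, round half up, clamp to [0, 255]
R: 191×0.5 = 95.5 → round → 96
G: 124×0.5 = 62
B: 196×0.5 = 98
= RGB(96, 62, 98)


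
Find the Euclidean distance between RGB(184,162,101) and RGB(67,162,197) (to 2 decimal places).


d = √[(R₁-R₂)² + (G₁-G₂)² + (B₁-B₂)²]
d = √[(184-67)² + (162-162)² + (101-197)²]
d = √[13689 + 0 + 9216]
d = √22905
d ≈ 151.34


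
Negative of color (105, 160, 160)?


Invert: (255-R, 255-G, 255-B)
R: 255-105 = 150
G: 255-160 = 95
B: 255-160 = 95
= RGB(150, 95, 95)


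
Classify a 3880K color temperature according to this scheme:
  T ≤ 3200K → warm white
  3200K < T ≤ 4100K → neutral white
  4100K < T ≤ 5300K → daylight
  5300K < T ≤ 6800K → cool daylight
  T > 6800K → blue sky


Temperature: 3880K
3200K < 3880K ≤ 4100K → neutral white
Classification: neutral white


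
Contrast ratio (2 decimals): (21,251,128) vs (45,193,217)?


Linearize each sRGB channel c=v/255: c/12.92 if c ≤ 0.04045 else ((c+0.055)/1.055)^2.4
L = 0.2126×R_lin + 0.7152×G_lin + 0.0722×B_lin
Color 1 (21,251,128):
  R=21: 21/255≈0.0824 > 0.04045 → ((0.0824+0.055)/1.055)^2.4 ≈ 0.00750
  G=251: 251/255≈0.9843 > 0.04045 → ((0.9843+0.055)/1.055)^2.4 ≈ 0.96469
  B=128: 128/255≈0.5020 > 0.04045 → ((0.5020+0.055)/1.055)^2.4 ≈ 0.21586
  L1 = 0.2126×0.00750 + 0.7152×0.96469 + 0.0722×0.21586 ≈ 0.70712
Color 2 (45,193,217):
  R=45: 45/255≈0.1765 > 0.04045 → ((0.1765+0.055)/1.055)^2.4 ≈ 0.02624
  G=193: 193/255≈0.7569 > 0.04045 → ((0.7569+0.055)/1.055)^2.4 ≈ 0.53328
  B=217: 217/255≈0.8510 > 0.04045 → ((0.8510+0.055)/1.055)^2.4 ≈ 0.69387
  L2 = 0.2126×0.02624 + 0.7152×0.53328 + 0.0722×0.69387 ≈ 0.43708
Lighter = 0.70712, Darker = 0.43708
Ratio = (L_lighter + 0.05) / (L_darker + 0.05)
Ratio = (0.70712 + 0.05) / (0.43708 + 0.05) = 0.75712 / 0.48708 ≈ 1.5544
Ratio ≈ 1.55:1


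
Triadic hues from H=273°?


Triadic: equally spaced at 120° intervals
H1 = 273°
H2 = (273 + 120) mod 360 = 33°
H3 = (273 + 240) mod 360 = 153°
Triadic = 273°, 33°, 153°


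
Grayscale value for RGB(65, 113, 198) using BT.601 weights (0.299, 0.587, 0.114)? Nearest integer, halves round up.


Gray = 0.299×R + 0.587×G + 0.114×B
Gray = 0.299×65 + 0.587×113 + 0.114×198
Gray = 19.435 + 66.331 + 22.572
Gray = 108.338 → round half up → 108
Gray = 108


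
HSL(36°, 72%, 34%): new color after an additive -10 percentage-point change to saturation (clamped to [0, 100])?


Original S = 72%
Adjustment = -10 percentage points
New S = 72 + (-10) = 62
Clamp to [0, 100] → 62
= HSL(36°, 62%, 34%)


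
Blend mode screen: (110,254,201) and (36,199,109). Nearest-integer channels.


Screen: C = 255 - (255-A)×(255-B)/255, rounded to nearest integer
R: 255 - (255-110)×(255-36)/255 = 255 - 31755/255 ≈ 255 - 124.529 = 130.471 → 130
G: 255 - (255-254)×(255-199)/255 = 255 - 56/255 ≈ 255 - 0.220 = 254.780 → 255
B: 255 - (255-201)×(255-109)/255 = 255 - 7884/255 ≈ 255 - 30.918 = 224.082 → 224
= RGB(130, 255, 224)


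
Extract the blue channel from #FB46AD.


Color: #FB46AD
R = FB = 251
G = 46 = 70
B = AD = 173
Blue = 173


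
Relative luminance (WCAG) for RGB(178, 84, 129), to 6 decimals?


Linearize each channel (sRGB transfer function): c = v/255; c_lin = c/12.92 if c ≤ 0.04045, else ((c+0.055)/1.055)^2.4
  R: 178/255 ≈ 0.698039 > 0.04045 → ((0.698039+0.055)/1.055)^2.4 ≈ 0.445201
  G: 84/255 ≈ 0.329412 > 0.04045 → ((0.329412+0.055)/1.055)^2.4 ≈ 0.088656
  B: 129/255 ≈ 0.505882 > 0.04045 → ((0.505882+0.055)/1.055)^2.4 ≈ 0.219526
R_lin = 0.445201, G_lin = 0.088656, B_lin = 0.219526
L = 0.2126×R + 0.7152×G + 0.0722×B
L = 0.2126×0.445201 + 0.7152×0.088656 + 0.0722×0.219526
L ≈ 0.173906


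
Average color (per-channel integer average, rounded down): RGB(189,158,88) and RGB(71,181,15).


Midpoint: each channel = ⌊(C₁+C₂)/2⌋
R: ⌊(189+71)/2⌋ = 130
G: ⌊(158+181)/2⌋ = 169
B: ⌊(88+15)/2⌋ = 51
= RGB(130, 169, 51)


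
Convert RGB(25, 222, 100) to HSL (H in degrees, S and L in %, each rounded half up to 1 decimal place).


Normalize: R'=25/255≈0.0980, G'=222/255≈0.8706, B'=100/255≈0.3922
Max=222/255, Min=25/255, Δ=Max-Min=197/255
L = (Max+Min)/2 = (222+25)/510 = 247/510 = 0.48431… → L = 48.4%
L ≤ 0.5 → S = Δ/(Max+Min) = 197/(222+25) = 197/247 = 0.79757… → S = 79.8%
(the 1/255 factors cancel in S and H, so raw channel differences can be used)
Max is G' → H = 60 × ((B-R)/Δ + 2) = 60 × ((100-25)/197 + 2)
  75/197 + 2 = 0.3807… + 2 = 2.3807…
  H = 60 × 2.3807… = 142.842…° → H = 142.8°
= HSL(142.8°, 79.8%, 48.4%)


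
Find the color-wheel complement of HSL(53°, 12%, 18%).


Complement = opposite side of color wheel = hue + 180°
H' = (53 + 180) mod 360 = 233°
S and L unchanged.
= HSL(233°, 12%, 18%)


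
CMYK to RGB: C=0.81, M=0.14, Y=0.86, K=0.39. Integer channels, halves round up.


R = 255 × (1-C) × (1-K) = 255 × 0.19 × 0.61 = 29.5545 → 30
G = 255 × (1-M) × (1-K) = 255 × 0.86 × 0.61 = 133.773 → 134
B = 255 × (1-Y) × (1-K) = 255 × 0.14 × 0.61 = 21.777 → 22
= RGB(30, 134, 22)


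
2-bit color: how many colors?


Colors = 2^bits = 2^2
= 4 colors


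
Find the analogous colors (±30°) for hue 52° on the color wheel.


Base hue: 52°
Left analog: (52 - 30) mod 360 = 22°
Right analog: (52 + 30) mod 360 = 82°
Analogous hues = 22° and 82°


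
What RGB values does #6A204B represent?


6A → 106 (R)
20 → 32 (G)
4B → 75 (B)
= RGB(106, 32, 75)


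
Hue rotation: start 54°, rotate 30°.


New hue = (H + rotation) mod 360
New hue = (54 + 30) mod 360
= 84 mod 360
= 84°


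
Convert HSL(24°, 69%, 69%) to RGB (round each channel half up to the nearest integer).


H=24°, S=0.69, L=0.69
C = (1-|2L-1|)×S = (1-|0.38|)×0.69 = 0.4278
H' = H/60 = 24/60 ≈ 0.4000; X = C×(1-|H' mod 2 - 1|) = 0.17112
m = L - C/2 = 0.69 - 0.2139 = 0.4761
Sector ⌊H'⌋ = 0 → (R',G',B') = (0.4278, 0.17112, 0.0)
RGB = ((R'+m)×255, (G'+m)×255, (B'+m)×255) = (230.4945, 165.0411, 121.4055)
Round half up → RGB(230, 165, 121)


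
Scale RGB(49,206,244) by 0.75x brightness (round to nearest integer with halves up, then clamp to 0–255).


Multiply each channel by 0.75, round half up, clamp to [0, 255]
R: 49×0.75 = 36.75 → round → 37
G: 206×0.75 = 154.5 → round → 155
B: 244×0.75 = 183
= RGB(37, 155, 183)


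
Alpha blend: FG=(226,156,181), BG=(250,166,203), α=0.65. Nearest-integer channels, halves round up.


C = α×F + (1-α)×B, with 1-α = 0.35
R: 0.65×226 + 0.35×250 = 146.90 + 87.50 = 234.40 → 234
G: 0.65×156 + 0.35×166 = 101.40 + 58.10 = 159.50 → 160
B: 0.65×181 + 0.35×203 = 117.65 + 71.05 = 188.70 → 189
= RGB(234, 160, 189)


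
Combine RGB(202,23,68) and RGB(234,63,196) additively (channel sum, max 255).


Additive: each channel = min(255, C₁+C₂)
R: 202+234 = 436 → 255
G: 23+63 = 86 → 86
B: 68+196 = 264 → 255
= RGB(255, 86, 255)


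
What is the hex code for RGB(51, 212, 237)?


R = 51 → 33 (hex)
G = 212 → D4 (hex)
B = 237 → ED (hex)
Hex = #33D4ED


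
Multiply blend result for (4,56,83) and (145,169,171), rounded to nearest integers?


Multiply: C = A×B/255, rounded to nearest integer
R: 4×145/255 = 580/255 ≈ 2.275 → 2
G: 56×169/255 = 9464/255 ≈ 37.114 → 37
B: 83×171/255 = 14193/255 ≈ 55.659 → 56
= RGB(2, 37, 56)


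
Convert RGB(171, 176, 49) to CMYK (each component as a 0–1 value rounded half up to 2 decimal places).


R'=171/255≈0.6706, G'=176/255≈0.6902, B'=49/255≈0.1922
K = 1 - max(R',G',B') = 1 - 176/255 = 79/255 = 0.30980… → 0.31
(1-R'-K)/(1-K) simplifies to (max-R)/max with max = 176:
C = (176-171)/176 = 5/176 = 0.02840… → 0.03
M = (176-176)/176 = 0/176 = 0 → 0.00
Y = (176-49)/176 = 127/176 = 0.72159… → 0.72
= CMYK(0.03, 0.00, 0.72, 0.31)


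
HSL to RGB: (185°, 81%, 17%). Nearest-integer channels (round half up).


H=185°, S=0.81, L=0.17
C = (1-|2L-1|)×S = (1-|-0.66|)×0.81 = 0.2754
H' = H/60 = 185/60 ≈ 3.0833; X = C×(1-|H' mod 2 - 1|) = 0.25245
m = L - C/2 = 0.17 - 0.1377 = 0.0323
Sector ⌊H'⌋ = 3 → (R',G',B') = (0.0, 0.25245, 0.2754)
RGB = ((R'+m)×255, (G'+m)×255, (B'+m)×255) = (8.2365, 72.61125, 78.4635)
Round half up → RGB(8, 73, 78)


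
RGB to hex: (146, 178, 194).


R = 146 → 92 (hex)
G = 178 → B2 (hex)
B = 194 → C2 (hex)
Hex = #92B2C2


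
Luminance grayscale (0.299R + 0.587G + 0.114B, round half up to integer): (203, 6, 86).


Gray = 0.299×R + 0.587×G + 0.114×B
Gray = 0.299×203 + 0.587×6 + 0.114×86
Gray = 60.697 + 3.522 + 9.804
Gray = 74.023 → round half up → 74
Gray = 74


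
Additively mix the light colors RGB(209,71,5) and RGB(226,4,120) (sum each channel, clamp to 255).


Additive: each channel = min(255, C₁+C₂)
R: 209+226 = 435 → 255
G: 71+4 = 75 → 75
B: 5+120 = 125 → 125
= RGB(255, 75, 125)


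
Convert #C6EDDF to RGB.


C6 → 198 (R)
ED → 237 (G)
DF → 223 (B)
= RGB(198, 237, 223)


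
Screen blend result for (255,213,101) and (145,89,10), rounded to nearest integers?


Screen: C = 255 - (255-A)×(255-B)/255, rounded to nearest integer
R: 255 - (255-255)×(255-145)/255 = 255 - 0/255 ≈ 255 - 0.000 = 255.000 → 255
G: 255 - (255-213)×(255-89)/255 = 255 - 6972/255 ≈ 255 - 27.341 = 227.659 → 228
B: 255 - (255-101)×(255-10)/255 = 255 - 37730/255 ≈ 255 - 147.961 = 107.039 → 107
= RGB(255, 228, 107)


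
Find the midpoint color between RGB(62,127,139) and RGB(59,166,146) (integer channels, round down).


Midpoint: each channel = ⌊(C₁+C₂)/2⌋
R: ⌊(62+59)/2⌋ = 60
G: ⌊(127+166)/2⌋ = 146
B: ⌊(139+146)/2⌋ = 142
= RGB(60, 146, 142)


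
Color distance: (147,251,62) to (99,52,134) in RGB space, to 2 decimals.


d = √[(R₁-R₂)² + (G₁-G₂)² + (B₁-B₂)²]
d = √[(147-99)² + (251-52)² + (62-134)²]
d = √[2304 + 39601 + 5184]
d = √47089
d = 217.00


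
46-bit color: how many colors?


Colors = 2^bits = 2^46
= 70,368,744,177,664 colors


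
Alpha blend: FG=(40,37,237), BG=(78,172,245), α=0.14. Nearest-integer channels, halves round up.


C = α×F + (1-α)×B, with 1-α = 0.86
R: 0.14×40 + 0.86×78 = 5.60 + 67.08 = 72.68 → 73
G: 0.14×37 + 0.86×172 = 5.18 + 147.92 = 153.10 → 153
B: 0.14×237 + 0.86×245 = 33.18 + 210.70 = 243.88 → 244
= RGB(73, 153, 244)


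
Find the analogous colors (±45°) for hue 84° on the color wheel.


Base hue: 84°
Left analog: (84 - 45) mod 360 = 39°
Right analog: (84 + 45) mod 360 = 129°
Analogous hues = 39° and 129°


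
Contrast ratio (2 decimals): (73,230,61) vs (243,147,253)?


Linearize each sRGB channel c=v/255: c/12.92 if c ≤ 0.04045 else ((c+0.055)/1.055)^2.4
L = 0.2126×R_lin + 0.7152×G_lin + 0.0722×B_lin
Color 1 (73,230,61):
  R=73: 73/255≈0.2863 > 0.04045 → ((0.2863+0.055)/1.055)^2.4 ≈ 0.06663
  G=230: 230/255≈0.9020 > 0.04045 → ((0.9020+0.055)/1.055)^2.4 ≈ 0.79130
  B=61: 61/255≈0.2392 > 0.04045 → ((0.2392+0.055)/1.055)^2.4 ≈ 0.04667
  L1 = 0.2126×0.06663 + 0.7152×0.79130 + 0.0722×0.04667 ≈ 0.58347
Color 2 (243,147,253):
  R=243: 243/255≈0.9529 > 0.04045 → ((0.9529+0.055)/1.055)^2.4 ≈ 0.89627
  G=147: 147/255≈0.5765 > 0.04045 → ((0.5765+0.055)/1.055)^2.4 ≈ 0.29177
  B=253: 253/255≈0.9922 > 0.04045 → ((0.9922+0.055)/1.055)^2.4 ≈ 0.98225
  L2 = 0.2126×0.89627 + 0.7152×0.29177 + 0.0722×0.98225 ≈ 0.47014
Lighter = 0.58347, Darker = 0.47014
Ratio = (L_lighter + 0.05) / (L_darker + 0.05)
Ratio = (0.58347 + 0.05) / (0.47014 + 0.05) = 0.63347 / 0.52014 ≈ 1.2179
Ratio ≈ 1.22:1


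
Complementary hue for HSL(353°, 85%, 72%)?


Complement = opposite side of color wheel = hue + 180°
H' = (353 + 180) mod 360 = 173°
S and L unchanged.
= HSL(173°, 85%, 72%)


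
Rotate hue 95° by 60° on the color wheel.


New hue = (H + rotation) mod 360
New hue = (95 + 60) mod 360
= 155 mod 360
= 155°


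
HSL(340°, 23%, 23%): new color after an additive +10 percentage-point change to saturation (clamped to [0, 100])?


Original S = 23%
Adjustment = +10 percentage points
New S = 23 + (10) = 33
Clamp to [0, 100] → 33
= HSL(340°, 33%, 23%)


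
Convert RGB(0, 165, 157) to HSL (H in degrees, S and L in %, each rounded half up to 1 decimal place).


Normalize: R'=0/255≈0.0000, G'=165/255≈0.6471, B'=157/255≈0.6157
Max=165/255, Min=0/255, Δ=Max-Min=165/255
L = (Max+Min)/2 = (165+0)/510 = 165/510 = 0.32352… → L = 32.4%
L ≤ 0.5 → S = Δ/(Max+Min) = 165/(165+0) = 165/165 = 1 → S = 100.0%
(the 1/255 factors cancel in S and H, so raw channel differences can be used)
Max is G' → H = 60 × ((B-R)/Δ + 2) = 60 × ((157-0)/165 + 2)
  157/165 + 2 = 0.9515… + 2 = 2.9515…
  H = 60 × 2.9515… = 177.090…° → H = 177.1°
= HSL(177.1°, 100.0%, 32.4%)


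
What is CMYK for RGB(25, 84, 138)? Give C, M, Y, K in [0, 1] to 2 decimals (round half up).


R'=25/255≈0.0980, G'=84/255≈0.3294, B'=138/255≈0.5412
K = 1 - max(R',G',B') = 1 - 138/255 = 117/255 = 0.45882… → 0.46
(1-R'-K)/(1-K) simplifies to (max-R)/max with max = 138:
C = (138-25)/138 = 113/138 = 0.81884… → 0.82
M = (138-84)/138 = 54/138 = 0.39130… → 0.39
Y = (138-138)/138 = 0/138 = 0 → 0.00
= CMYK(0.82, 0.39, 0.00, 0.46)


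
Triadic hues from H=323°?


Triadic: equally spaced at 120° intervals
H1 = 323°
H2 = (323 + 120) mod 360 = 83°
H3 = (323 + 240) mod 360 = 203°
Triadic = 323°, 83°, 203°


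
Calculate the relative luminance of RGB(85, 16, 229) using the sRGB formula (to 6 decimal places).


Linearize each channel (sRGB transfer function): c = v/255; c_lin = c/12.92 if c ≤ 0.04045, else ((c+0.055)/1.055)^2.4
  R: 85/255 ≈ 0.333333 > 0.04045 → ((0.333333+0.055)/1.055)^2.4 ≈ 0.090842
  G: 16/255 ≈ 0.062745 > 0.04045 → ((0.062745+0.055)/1.055)^2.4 ≈ 0.005182
  B: 229/255 ≈ 0.898039 > 0.04045 → ((0.898039+0.055)/1.055)^2.4 ≈ 0.783538
R_lin = 0.090842, G_lin = 0.005182, B_lin = 0.783538
L = 0.2126×R + 0.7152×G + 0.0722×B
L = 0.2126×0.090842 + 0.7152×0.005182 + 0.0722×0.783538
L ≈ 0.079590


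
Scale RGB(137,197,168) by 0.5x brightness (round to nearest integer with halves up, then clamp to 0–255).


Multiply each channel by 0.5, round half up, clamp to [0, 255]
R: 137×0.5 = 68.5 → round → 69
G: 197×0.5 = 98.5 → round → 99
B: 168×0.5 = 84
= RGB(69, 99, 84)


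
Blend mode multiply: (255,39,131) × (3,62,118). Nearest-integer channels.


Multiply: C = A×B/255, rounded to nearest integer
R: 255×3/255 = 765/255 ≈ 3.000 → 3
G: 39×62/255 = 2418/255 ≈ 9.482 → 9
B: 131×118/255 = 15458/255 ≈ 60.620 → 61
= RGB(3, 9, 61)


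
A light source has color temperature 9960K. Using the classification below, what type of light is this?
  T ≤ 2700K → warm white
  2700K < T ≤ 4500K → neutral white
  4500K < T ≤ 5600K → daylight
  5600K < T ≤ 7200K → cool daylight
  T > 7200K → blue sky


Temperature: 9960K
9960K > 7200K → blue sky
Classification: blue sky


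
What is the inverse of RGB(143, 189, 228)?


Invert: (255-R, 255-G, 255-B)
R: 255-143 = 112
G: 255-189 = 66
B: 255-228 = 27
= RGB(112, 66, 27)


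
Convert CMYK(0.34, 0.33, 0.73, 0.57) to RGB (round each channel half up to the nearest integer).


R = 255 × (1-C) × (1-K) = 255 × 0.66 × 0.43 = 72.369 → 72
G = 255 × (1-M) × (1-K) = 255 × 0.67 × 0.43 = 73.4655 → 73
B = 255 × (1-Y) × (1-K) = 255 × 0.27 × 0.43 = 29.6055 → 30
= RGB(72, 73, 30)


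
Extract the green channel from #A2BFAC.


Color: #A2BFAC
R = A2 = 162
G = BF = 191
B = AC = 172
Green = 191


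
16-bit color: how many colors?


Colors = 2^bits = 2^16
= 65,536 colors


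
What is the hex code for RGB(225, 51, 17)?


R = 225 → E1 (hex)
G = 51 → 33 (hex)
B = 17 → 11 (hex)
Hex = #E13311


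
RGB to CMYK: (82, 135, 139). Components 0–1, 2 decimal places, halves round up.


R'=82/255≈0.3216, G'=135/255≈0.5294, B'=139/255≈0.5451
K = 1 - max(R',G',B') = 1 - 139/255 = 116/255 = 0.45490… → 0.45
(1-R'-K)/(1-K) simplifies to (max-R)/max with max = 139:
C = (139-82)/139 = 57/139 = 0.41007… → 0.41
M = (139-135)/139 = 4/139 = 0.02877… → 0.03
Y = (139-139)/139 = 0/139 = 0 → 0.00
= CMYK(0.41, 0.03, 0.00, 0.45)


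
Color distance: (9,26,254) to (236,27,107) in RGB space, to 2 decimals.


d = √[(R₁-R₂)² + (G₁-G₂)² + (B₁-B₂)²]
d = √[(9-236)² + (26-27)² + (254-107)²]
d = √[51529 + 1 + 21609]
d = √73139
d ≈ 270.44


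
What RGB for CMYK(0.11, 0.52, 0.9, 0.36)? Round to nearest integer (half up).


R = 255 × (1-C) × (1-K) = 255 × 0.89 × 0.64 = 145.248 → 145
G = 255 × (1-M) × (1-K) = 255 × 0.48 × 0.64 = 78.336 → 78
B = 255 × (1-Y) × (1-K) = 255 × 0.10 × 0.64 = 16.32 → 16
= RGB(145, 78, 16)


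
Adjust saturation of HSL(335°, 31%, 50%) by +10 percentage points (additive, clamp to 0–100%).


Original S = 31%
Adjustment = +10 percentage points
New S = 31 + (10) = 41
Clamp to [0, 100] → 41
= HSL(335°, 41%, 50%)


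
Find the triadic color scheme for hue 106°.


Triadic: equally spaced at 120° intervals
H1 = 106°
H2 = (106 + 120) mod 360 = 226°
H3 = (106 + 240) mod 360 = 346°
Triadic = 106°, 226°, 346°


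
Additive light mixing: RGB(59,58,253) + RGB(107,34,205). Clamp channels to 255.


Additive: each channel = min(255, C₁+C₂)
R: 59+107 = 166 → 166
G: 58+34 = 92 → 92
B: 253+205 = 458 → 255
= RGB(166, 92, 255)


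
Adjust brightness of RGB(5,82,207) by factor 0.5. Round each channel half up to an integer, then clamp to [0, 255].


Multiply each channel by 0.5, round half up, clamp to [0, 255]
R: 5×0.5 = 2.5 → round → 3
G: 82×0.5 = 41
B: 207×0.5 = 103.5 → round → 104
= RGB(3, 41, 104)


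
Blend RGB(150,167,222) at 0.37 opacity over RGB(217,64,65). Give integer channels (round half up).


C = α×F + (1-α)×B, with 1-α = 0.63
R: 0.37×150 + 0.63×217 = 55.50 + 136.71 = 192.21 → 192
G: 0.37×167 + 0.63×64 = 61.79 + 40.32 = 102.11 → 102
B: 0.37×222 + 0.63×65 = 82.14 + 40.95 = 123.09 → 123
= RGB(192, 102, 123)


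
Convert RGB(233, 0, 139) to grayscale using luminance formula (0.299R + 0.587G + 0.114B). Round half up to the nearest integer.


Gray = 0.299×R + 0.587×G + 0.114×B
Gray = 0.299×233 + 0.587×0 + 0.114×139
Gray = 69.667 + 0.000 + 15.846
Gray = 85.513 → round half up → 86
Gray = 86


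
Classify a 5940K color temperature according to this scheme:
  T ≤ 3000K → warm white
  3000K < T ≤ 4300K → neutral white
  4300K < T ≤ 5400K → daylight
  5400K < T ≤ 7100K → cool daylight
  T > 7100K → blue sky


Temperature: 5940K
5400K < 5940K ≤ 7100K → cool daylight
Classification: cool daylight


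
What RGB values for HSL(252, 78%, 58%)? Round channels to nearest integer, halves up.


H=252°, S=0.78, L=0.58
C = (1-|2L-1|)×S = (1-|0.16|)×0.78 = 0.6552
H' = H/60 = 252/60 ≈ 4.2000; X = C×(1-|H' mod 2 - 1|) = 0.13104
m = L - C/2 = 0.58 - 0.3276 = 0.2524
Sector ⌊H'⌋ = 4 → (R',G',B') = (0.13104, 0.0, 0.6552)
RGB = ((R'+m)×255, (G'+m)×255, (B'+m)×255) = (97.7772, 64.362, 231.438)
Round half up → RGB(98, 64, 231)


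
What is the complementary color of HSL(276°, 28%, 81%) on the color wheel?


Complement = opposite side of color wheel = hue + 180°
H' = (276 + 180) mod 360 = 96°
S and L unchanged.
= HSL(96°, 28%, 81%)


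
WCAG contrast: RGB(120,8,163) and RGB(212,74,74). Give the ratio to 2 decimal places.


Linearize each sRGB channel c=v/255: c/12.92 if c ≤ 0.04045 else ((c+0.055)/1.055)^2.4
L = 0.2126×R_lin + 0.7152×G_lin + 0.0722×B_lin
Color 1 (120,8,163):
  R=120: 120/255≈0.4706 > 0.04045 → ((0.4706+0.055)/1.055)^2.4 ≈ 0.18782
  G=8: 8/255≈0.0314 ≤ 0.04045 → 0.0314/12.92 ≈ 0.00243
  B=163: 163/255≈0.6392 > 0.04045 → ((0.6392+0.055)/1.055)^2.4 ≈ 0.36625
  L1 = 0.2126×0.18782 + 0.7152×0.00243 + 0.0722×0.36625 ≈ 0.06811
Color 2 (212,74,74):
  R=212: 212/255≈0.8314 > 0.04045 → ((0.8314+0.055)/1.055)^2.4 ≈ 0.65837
  G=74: 74/255≈0.2902 > 0.04045 → ((0.2902+0.055)/1.055)^2.4 ≈ 0.06848
  B=74: 74/255≈0.2902 > 0.04045 → ((0.2902+0.055)/1.055)^2.4 ≈ 0.06848
  L2 = 0.2126×0.65837 + 0.7152×0.06848 + 0.0722×0.06848 ≈ 0.19389
Lighter = 0.19389, Darker = 0.06811
Ratio = (L_lighter + 0.05) / (L_darker + 0.05)
Ratio = (0.19389 + 0.05) / (0.06811 + 0.05) = 0.24389 / 0.11811 ≈ 2.0649
Ratio ≈ 2.06:1


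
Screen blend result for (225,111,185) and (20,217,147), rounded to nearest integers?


Screen: C = 255 - (255-A)×(255-B)/255, rounded to nearest integer
R: 255 - (255-225)×(255-20)/255 = 255 - 7050/255 ≈ 255 - 27.647 = 227.353 → 227
G: 255 - (255-111)×(255-217)/255 = 255 - 5472/255 ≈ 255 - 21.459 = 233.541 → 234
B: 255 - (255-185)×(255-147)/255 = 255 - 7560/255 ≈ 255 - 29.647 = 225.353 → 225
= RGB(227, 234, 225)


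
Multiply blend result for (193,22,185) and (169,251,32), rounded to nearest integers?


Multiply: C = A×B/255, rounded to nearest integer
R: 193×169/255 = 32617/255 ≈ 127.910 → 128
G: 22×251/255 = 5522/255 ≈ 21.655 → 22
B: 185×32/255 = 5920/255 ≈ 23.216 → 23
= RGB(128, 22, 23)


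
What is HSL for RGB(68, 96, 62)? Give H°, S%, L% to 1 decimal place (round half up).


Normalize: R'=68/255≈0.2667, G'=96/255≈0.3765, B'=62/255≈0.2431
Max=96/255, Min=62/255, Δ=Max-Min=34/255
L = (Max+Min)/2 = (96+62)/510 = 158/510 = 0.30980… → L = 31.0%
L ≤ 0.5 → S = Δ/(Max+Min) = 34/(96+62) = 34/158 = 0.21518… → S = 21.5%
(the 1/255 factors cancel in S and H, so raw channel differences can be used)
Max is G' → H = 60 × ((B-R)/Δ + 2) = 60 × ((62-68)/34 + 2)
  -6/34 + 2 = -0.1764… + 2 = 1.8235…
  H = 60 × 1.8235… = 109.411…° → H = 109.4°
= HSL(109.4°, 21.5%, 31.0%)


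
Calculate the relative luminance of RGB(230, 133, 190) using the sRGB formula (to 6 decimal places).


Linearize each channel (sRGB transfer function): c = v/255; c_lin = c/12.92 if c ≤ 0.04045, else ((c+0.055)/1.055)^2.4
  R: 230/255 ≈ 0.901961 > 0.04045 → ((0.901961+0.055)/1.055)^2.4 ≈ 0.791298
  G: 133/255 ≈ 0.521569 > 0.04045 → ((0.521569+0.055)/1.055)^2.4 ≈ 0.234551
  B: 190/255 ≈ 0.745098 > 0.04045 → ((0.745098+0.055)/1.055)^2.4 ≈ 0.514918
R_lin = 0.791298, G_lin = 0.234551, B_lin = 0.514918
L = 0.2126×R + 0.7152×G + 0.0722×B
L = 0.2126×0.791298 + 0.7152×0.234551 + 0.0722×0.514918
L ≈ 0.373158
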